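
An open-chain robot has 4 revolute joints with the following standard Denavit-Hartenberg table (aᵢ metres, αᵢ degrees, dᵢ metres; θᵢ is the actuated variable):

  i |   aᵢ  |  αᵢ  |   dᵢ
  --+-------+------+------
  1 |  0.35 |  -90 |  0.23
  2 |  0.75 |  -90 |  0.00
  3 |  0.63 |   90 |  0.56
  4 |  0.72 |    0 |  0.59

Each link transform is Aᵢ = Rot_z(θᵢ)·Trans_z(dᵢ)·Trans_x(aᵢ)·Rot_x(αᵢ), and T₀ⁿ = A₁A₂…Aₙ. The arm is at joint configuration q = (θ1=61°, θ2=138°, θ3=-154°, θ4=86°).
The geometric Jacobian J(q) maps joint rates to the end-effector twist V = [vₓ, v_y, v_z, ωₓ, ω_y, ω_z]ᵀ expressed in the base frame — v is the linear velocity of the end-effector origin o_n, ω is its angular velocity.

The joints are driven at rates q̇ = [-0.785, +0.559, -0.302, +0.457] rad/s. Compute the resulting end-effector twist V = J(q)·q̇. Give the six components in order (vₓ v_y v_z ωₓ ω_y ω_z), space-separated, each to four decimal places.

0.1218 0.0548 0.2010 0.0405 0.3788 -0.8754

o_n = [0.0013, -0.4765, 1.2602]
J₁: ẑ×o_n = [0.4765, 0.0013, -0.0000], ω = ẑ
J2: z=[-0.8746, 0.4848, 0.0000] o=[0.1697, 0.3061, 0.2300] → [0.4995, 0.9011, 0.7661, -0.8746, 0.4848, 0.0000]
J3: z=[-0.3244, -0.5852, 0.7431] o=[-0.1005, -0.1814, -0.2718] → [-0.6773, 0.5727, 0.1553, -0.3244, -0.5852, 0.7431]
J4: z=[0.9440, -0.1508, 0.2933] o=[-0.3197, -0.0072, 0.5232] → [0.0265, -0.6016, -0.3946, 0.9440, -0.1508, 0.2933]
V = J·q̇ = [0.1218, 0.0548, 0.2010, 0.0405, 0.3788, -0.8754]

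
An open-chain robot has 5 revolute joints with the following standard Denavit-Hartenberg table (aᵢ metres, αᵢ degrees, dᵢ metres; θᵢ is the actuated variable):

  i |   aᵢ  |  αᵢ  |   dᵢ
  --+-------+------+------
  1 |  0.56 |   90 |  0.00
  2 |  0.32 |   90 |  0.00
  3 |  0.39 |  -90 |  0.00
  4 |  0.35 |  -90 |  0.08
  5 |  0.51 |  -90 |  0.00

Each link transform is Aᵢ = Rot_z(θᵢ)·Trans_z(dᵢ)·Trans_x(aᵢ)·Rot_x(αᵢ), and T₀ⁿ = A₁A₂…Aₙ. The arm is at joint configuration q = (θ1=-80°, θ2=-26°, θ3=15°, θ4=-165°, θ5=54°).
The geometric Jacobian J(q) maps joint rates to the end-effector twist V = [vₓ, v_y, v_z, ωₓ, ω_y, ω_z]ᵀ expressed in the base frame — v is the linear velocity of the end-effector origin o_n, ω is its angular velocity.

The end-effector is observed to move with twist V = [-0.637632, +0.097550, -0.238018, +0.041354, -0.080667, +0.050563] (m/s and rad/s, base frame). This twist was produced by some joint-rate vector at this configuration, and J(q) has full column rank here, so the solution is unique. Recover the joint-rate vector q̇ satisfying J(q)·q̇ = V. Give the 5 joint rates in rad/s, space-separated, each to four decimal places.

-0.7140 -0.4340 -0.1910 0.4600 -0.5530

o_n = [0.4889, -0.5687, -0.2285]
J₁: ẑ×o_n = [0.5687, 0.4889, -0.0000], ω = ẑ
J2: z=[-0.9848, -0.1736, 0.0000] o=[0.0972, -0.5515, 0.0000] → [0.0397, -0.2251, 0.0850, -0.9848, -0.1736, 0.0000]
J3: z=[-0.0761, 0.4317, -0.8988] o=[0.1472, -0.8347, -0.1403] → [0.2010, -0.3139, -0.1678, -0.0761, 0.4317, -0.8988]
J4: z=[-0.9916, 0.0614, 0.1135] o=[0.1066, -1.1857, -0.3054] → [-0.0653, 0.1196, -0.6353, -0.9916, 0.0614, 0.1135]
J5: z=[-0.1005, 0.1841, -0.9778] o=[0.0556, -0.8375, -0.2346] → [0.2639, -0.4232, -0.1068, -0.1005, 0.1841, -0.9778]
q̇ = J⁺·V = [-0.7140, -0.4340, -0.1910, 0.4600, -0.5530]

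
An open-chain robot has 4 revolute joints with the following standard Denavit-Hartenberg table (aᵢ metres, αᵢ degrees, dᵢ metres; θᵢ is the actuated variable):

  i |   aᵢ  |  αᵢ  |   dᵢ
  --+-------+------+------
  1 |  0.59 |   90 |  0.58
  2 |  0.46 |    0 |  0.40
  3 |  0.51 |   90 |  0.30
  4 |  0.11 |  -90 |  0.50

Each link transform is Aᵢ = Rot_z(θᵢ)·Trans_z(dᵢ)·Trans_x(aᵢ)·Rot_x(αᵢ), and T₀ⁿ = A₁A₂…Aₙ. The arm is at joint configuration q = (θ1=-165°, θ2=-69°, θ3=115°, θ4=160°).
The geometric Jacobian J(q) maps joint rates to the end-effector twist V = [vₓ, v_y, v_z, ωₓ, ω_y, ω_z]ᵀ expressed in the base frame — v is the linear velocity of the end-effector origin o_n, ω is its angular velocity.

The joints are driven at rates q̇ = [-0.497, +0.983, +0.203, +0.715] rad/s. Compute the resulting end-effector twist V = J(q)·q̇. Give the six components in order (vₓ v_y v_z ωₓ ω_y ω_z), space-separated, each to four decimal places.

-0.2590 0.5729 0.9043 -0.8038 1.0125 -0.9937

o_n = [-1.5403, 0.3509, 0.0957]
J₁: ẑ×o_n = [-0.3509, -1.5403, 0.0000], ω = ẑ
J2: z=[-0.2588, 0.9659, 0.0000] o=[-0.5699, -0.1527, 0.5800] → [-0.4678, -0.1253, 0.8070, -0.2588, 0.9659, 0.0000]
J3: z=[-0.2588, 0.9659, 0.0000] o=[-0.8327, 0.1910, 0.1506] → [-0.0530, -0.0142, 0.6421, -0.2588, 0.9659, 0.0000]
J4: z=[-0.6948, -0.1862, -0.6947] o=[-1.2525, 0.3891, 0.5174] → [0.0520, -0.0931, -0.0271, -0.6948, -0.1862, -0.6947]
V = J·q̇ = [-0.2590, 0.5729, 0.9043, -0.8038, 1.0125, -0.9937]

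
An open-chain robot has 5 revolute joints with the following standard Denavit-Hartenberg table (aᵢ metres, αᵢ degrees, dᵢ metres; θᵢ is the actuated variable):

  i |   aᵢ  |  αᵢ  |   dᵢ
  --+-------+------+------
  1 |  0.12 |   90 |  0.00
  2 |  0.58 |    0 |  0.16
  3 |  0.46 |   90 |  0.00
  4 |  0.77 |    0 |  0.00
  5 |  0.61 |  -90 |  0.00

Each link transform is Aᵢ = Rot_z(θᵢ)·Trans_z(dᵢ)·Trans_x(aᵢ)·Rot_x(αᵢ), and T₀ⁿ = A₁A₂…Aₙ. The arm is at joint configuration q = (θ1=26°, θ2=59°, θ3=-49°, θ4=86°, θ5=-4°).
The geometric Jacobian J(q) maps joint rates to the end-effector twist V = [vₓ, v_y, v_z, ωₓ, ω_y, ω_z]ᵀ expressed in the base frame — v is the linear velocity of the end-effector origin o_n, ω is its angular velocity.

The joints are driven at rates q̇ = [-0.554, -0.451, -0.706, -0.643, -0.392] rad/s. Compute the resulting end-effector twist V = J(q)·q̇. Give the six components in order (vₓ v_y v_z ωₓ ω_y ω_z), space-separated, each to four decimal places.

o_n = [1.5779, -0.9351, 0.6011]
J₁: ẑ×o_n = [0.9351, 1.5779, -0.0000], ω = ẑ
J2: z=[0.4384, -0.8988, 0.0000] o=[0.1079, 0.0526, 0.0000] → [-0.5403, -0.2635, 0.8882, 0.4384, -0.8988, 0.0000]
J3: z=[0.4384, -0.8988, 0.0000] o=[0.4465, 0.0397, 0.4972] → [-0.0934, -0.0456, 0.5895, 0.4384, -0.8988, 0.0000]
J4: z=[0.1561, 0.0761, -0.9848] o=[0.8536, 0.2383, 0.5770] → [-1.1538, -0.7170, -0.2383, 0.1561, 0.0761, -0.9848]
J5: z=[0.1561, 0.0761, -0.9848] o=[1.2379, -0.4289, 0.5864] → [-0.4975, -0.3371, -0.1049, 0.1561, 0.0761, -0.9848]
V = J·q̇ = [0.7285, -0.1300, -0.6225, -0.6687, 0.9611, 0.4653]

0.7285 -0.1300 -0.6225 -0.6687 0.9611 0.4653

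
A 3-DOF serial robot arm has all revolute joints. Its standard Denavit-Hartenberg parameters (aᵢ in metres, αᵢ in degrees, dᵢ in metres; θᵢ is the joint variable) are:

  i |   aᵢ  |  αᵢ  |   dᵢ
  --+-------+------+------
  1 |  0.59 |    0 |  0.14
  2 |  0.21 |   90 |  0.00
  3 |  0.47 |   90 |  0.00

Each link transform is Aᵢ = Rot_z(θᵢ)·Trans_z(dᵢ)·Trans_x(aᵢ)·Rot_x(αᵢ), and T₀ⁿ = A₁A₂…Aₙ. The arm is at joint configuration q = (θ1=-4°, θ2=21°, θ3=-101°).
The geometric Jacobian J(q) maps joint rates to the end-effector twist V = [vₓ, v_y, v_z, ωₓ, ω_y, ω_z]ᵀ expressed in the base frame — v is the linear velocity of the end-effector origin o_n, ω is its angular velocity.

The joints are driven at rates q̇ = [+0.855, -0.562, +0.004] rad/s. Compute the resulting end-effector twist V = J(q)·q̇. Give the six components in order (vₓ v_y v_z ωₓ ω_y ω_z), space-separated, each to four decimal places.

o_n = [0.7036, -0.0060, -0.3214]
J₁: ẑ×o_n = [0.0060, 0.7036, -0.0000], ω = ẑ
J2: z=[0.0000, 0.0000, 1.0000] o=[0.5886, -0.0412, 0.1400] → [-0.0352, 0.1151, 0.0000, 0.0000, 0.0000, 1.0000]
J3: z=[0.2924, -0.9563, 0.0000] o=[0.7894, 0.0202, 0.1400] → [0.4412, 0.1349, -0.0897, 0.2924, -0.9563, 0.0000]
V = J·q̇ = [0.0266, 0.5375, -0.0004, 0.0012, -0.0038, 0.2930]

0.0266 0.5375 -0.0004 0.0012 -0.0038 0.2930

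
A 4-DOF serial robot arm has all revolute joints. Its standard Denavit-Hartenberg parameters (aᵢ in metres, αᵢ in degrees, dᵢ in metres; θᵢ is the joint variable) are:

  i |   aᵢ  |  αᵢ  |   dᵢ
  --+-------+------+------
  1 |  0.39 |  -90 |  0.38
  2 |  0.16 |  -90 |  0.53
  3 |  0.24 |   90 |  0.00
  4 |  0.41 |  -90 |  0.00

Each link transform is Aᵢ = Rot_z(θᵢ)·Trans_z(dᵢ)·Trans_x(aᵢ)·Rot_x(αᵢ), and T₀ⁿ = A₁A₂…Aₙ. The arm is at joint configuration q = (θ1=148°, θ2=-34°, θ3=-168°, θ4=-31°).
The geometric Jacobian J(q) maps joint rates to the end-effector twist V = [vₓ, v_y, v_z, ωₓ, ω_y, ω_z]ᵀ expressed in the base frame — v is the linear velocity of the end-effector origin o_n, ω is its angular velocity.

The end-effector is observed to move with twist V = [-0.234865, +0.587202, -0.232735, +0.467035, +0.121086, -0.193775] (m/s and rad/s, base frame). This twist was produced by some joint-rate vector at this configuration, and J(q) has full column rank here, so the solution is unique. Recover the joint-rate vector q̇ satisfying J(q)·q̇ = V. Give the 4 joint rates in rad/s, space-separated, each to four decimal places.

-0.8420 -0.7610 -0.7230 -0.4200

o_n = [-0.2824, -0.5935, 0.3210]
J₁: ẑ×o_n = [0.5935, -0.2824, 0.0000], ω = ẑ
J2: z=[-0.5299, -0.8480, 0.0000] o=[-0.3307, 0.2067, 0.3800] → [0.0500, -0.0312, 0.4650, -0.5299, -0.8480, 0.0000]
J3: z=[-0.4742, 0.2963, -0.8290] o=[-0.7241, -0.1725, 0.4695] → [-0.3930, -0.4366, 0.0688, -0.4742, 0.2963, -0.8290]
J4: z=[0.6645, 0.7382, -0.1163] o=[-0.5855, -0.3180, 0.3382] → [-0.0447, -0.0238, -0.4069, 0.6645, 0.7382, -0.1163]
q̇ = J⁺·V = [-0.8420, -0.7610, -0.7230, -0.4200]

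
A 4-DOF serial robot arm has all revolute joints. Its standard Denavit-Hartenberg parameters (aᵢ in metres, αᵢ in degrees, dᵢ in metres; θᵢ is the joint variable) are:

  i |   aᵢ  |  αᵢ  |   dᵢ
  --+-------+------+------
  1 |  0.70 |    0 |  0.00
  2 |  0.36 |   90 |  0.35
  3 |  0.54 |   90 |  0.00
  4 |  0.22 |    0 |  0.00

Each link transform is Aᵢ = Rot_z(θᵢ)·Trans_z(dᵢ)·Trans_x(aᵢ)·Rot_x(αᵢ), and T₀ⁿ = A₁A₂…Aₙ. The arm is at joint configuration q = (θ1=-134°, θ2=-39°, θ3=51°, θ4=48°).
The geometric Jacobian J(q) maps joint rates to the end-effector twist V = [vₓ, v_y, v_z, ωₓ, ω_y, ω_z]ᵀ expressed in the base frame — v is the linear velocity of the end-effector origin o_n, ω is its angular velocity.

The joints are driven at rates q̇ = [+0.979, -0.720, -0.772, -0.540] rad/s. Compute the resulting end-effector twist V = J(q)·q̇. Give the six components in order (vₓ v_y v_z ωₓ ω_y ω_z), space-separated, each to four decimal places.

0.0213 -0.8208 -0.2653 0.5106 -0.7151 0.5988

o_n = [-1.2928, -0.4378, 0.8841]
J₁: ẑ×o_n = [0.4378, -1.2928, 0.0000], ω = ẑ
J2: z=[0.0000, 0.0000, 1.0000] o=[-0.4863, -0.5035, 0.0000] → [-0.0657, -0.8065, 0.0000, 0.0000, 0.0000, 1.0000]
J3: z=[-0.1219, 0.9925, 0.0000] o=[-0.8436, -0.5474, 0.3500] → [0.5301, 0.0651, 0.4325, -0.1219, 0.9925, 0.0000]
J4: z=[-0.7714, -0.0947, -0.6293] o=[-1.1809, -0.5888, 0.7697] → [0.0842, 0.1587, -0.1271, -0.7714, -0.0947, -0.6293]
V = J·q̇ = [0.0213, -0.8208, -0.2653, 0.5106, -0.7151, 0.5988]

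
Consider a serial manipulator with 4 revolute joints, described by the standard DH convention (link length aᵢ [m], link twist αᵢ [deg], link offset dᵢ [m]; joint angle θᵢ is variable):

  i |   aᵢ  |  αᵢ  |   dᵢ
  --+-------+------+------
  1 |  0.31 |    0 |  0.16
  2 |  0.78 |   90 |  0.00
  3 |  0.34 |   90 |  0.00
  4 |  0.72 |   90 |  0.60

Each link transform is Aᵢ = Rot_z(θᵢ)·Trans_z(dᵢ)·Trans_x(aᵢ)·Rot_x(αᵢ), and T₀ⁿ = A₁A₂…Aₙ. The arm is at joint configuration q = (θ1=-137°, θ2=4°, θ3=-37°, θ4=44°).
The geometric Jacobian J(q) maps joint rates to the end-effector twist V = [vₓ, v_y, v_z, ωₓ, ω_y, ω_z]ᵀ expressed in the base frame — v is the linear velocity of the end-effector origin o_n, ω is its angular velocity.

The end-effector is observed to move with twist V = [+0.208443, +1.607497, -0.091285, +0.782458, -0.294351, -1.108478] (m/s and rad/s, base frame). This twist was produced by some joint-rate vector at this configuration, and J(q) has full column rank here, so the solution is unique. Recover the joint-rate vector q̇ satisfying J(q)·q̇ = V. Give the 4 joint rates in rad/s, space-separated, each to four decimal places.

o_n = [-1.3455, -0.6778, -0.8355]
J₁: ẑ×o_n = [0.6778, -1.3455, 0.0000], ω = ẑ
J2: z=[0.0000, 0.0000, 1.0000] o=[-0.2267, -0.2114, 0.1600] → [0.4664, -1.1188, 0.0000, 0.0000, 0.0000, 1.0000]
J3: z=[-0.7314, 0.6820, 0.0000] o=[-0.7587, -0.7819, 0.1600] → [-0.6789, -0.7281, 0.3241, -0.7314, 0.6820, 0.0000]
J4: z=[0.4104, 0.4401, -0.7986] o=[-0.9439, -0.9805, -0.0446] → [-0.1064, 0.6454, 0.3010, 0.4104, 0.4401, -0.7986]
q̇ = J⁺·V = [0.2830, -0.9690, -0.7730, 0.5290]

0.2830 -0.9690 -0.7730 0.5290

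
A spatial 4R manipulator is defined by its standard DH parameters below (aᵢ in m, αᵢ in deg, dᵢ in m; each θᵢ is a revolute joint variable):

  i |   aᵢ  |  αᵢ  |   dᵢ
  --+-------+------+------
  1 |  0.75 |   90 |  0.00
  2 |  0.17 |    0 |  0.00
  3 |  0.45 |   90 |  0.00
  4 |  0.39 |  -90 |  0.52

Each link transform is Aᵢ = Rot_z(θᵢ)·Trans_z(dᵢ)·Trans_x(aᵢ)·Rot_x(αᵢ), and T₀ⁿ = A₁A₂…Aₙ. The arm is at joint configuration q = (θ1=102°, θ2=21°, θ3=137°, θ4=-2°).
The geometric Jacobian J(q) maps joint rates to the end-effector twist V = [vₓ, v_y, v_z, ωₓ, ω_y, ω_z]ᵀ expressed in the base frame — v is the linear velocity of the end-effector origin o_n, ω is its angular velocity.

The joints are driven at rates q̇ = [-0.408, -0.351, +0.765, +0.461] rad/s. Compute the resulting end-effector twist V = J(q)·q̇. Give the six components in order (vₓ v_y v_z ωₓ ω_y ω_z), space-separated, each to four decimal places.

0.3696 -0.2371 -0.2951 0.3690 0.2550 0.0194

o_n = [-0.0809, 0.3150, 0.8576]
J₁: ẑ×o_n = [-0.3150, -0.0809, 0.0000], ω = ẑ
J2: z=[0.9781, 0.2079, 0.0000] o=[-0.1559, 0.7336, 0.0000] → [0.1783, -0.8389, -0.4251, 0.9781, 0.2079, 0.0000]
J3: z=[0.9781, 0.2079, 0.0000] o=[-0.1889, 0.8889, 0.0609] → [0.1656, -0.7793, -0.5838, 0.9781, 0.2079, 0.0000]
J4: z=[-0.0779, 0.3664, 0.9272] o=[-0.1022, 0.4807, 0.2295] → [0.3839, 0.0687, 0.0051, -0.0779, 0.3664, 0.9272]
V = J·q̇ = [0.3696, -0.2371, -0.2951, 0.3690, 0.2550, 0.0194]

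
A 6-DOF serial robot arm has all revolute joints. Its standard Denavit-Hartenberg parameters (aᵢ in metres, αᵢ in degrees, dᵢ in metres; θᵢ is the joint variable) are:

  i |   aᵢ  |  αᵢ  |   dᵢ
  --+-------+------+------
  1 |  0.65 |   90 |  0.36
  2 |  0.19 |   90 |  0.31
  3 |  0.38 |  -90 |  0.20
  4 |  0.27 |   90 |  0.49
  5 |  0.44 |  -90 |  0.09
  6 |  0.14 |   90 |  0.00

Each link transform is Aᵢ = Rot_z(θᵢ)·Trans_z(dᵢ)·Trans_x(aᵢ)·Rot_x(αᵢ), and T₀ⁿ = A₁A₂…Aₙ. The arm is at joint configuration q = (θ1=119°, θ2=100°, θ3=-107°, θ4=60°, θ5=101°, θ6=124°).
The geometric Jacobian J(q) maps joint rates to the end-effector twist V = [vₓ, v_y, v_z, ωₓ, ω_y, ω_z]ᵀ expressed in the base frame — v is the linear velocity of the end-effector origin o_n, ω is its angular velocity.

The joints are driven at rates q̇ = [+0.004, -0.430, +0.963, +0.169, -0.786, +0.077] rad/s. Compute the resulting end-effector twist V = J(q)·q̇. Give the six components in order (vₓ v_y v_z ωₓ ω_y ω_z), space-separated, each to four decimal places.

o_n = [-0.5765, 0.2666, 1.2134]
J₁: ẑ×o_n = [-0.2666, -0.5765, 0.0000], ω = ẑ
J2: z=[0.8746, 0.4848, 0.0000] o=[-0.3151, 0.5685, 0.3600] → [0.4137, -0.7464, -0.1374, 0.8746, 0.4848, 0.0000]
J3: z=[-0.4774, 0.8613, 0.1736] o=[-0.0280, 0.6899, 0.5471] → [0.6474, 0.2229, 0.6746, -0.4774, 0.8613, 0.1736]
J4: z=[-0.1752, -0.2870, 0.9418] o=[-0.4507, 0.7029, 0.4724] → [0.1983, 0.0113, 0.0403, -0.1752, -0.2870, 0.9418]
J5: z=[-0.9844, 0.0676, -0.1625] o=[-0.5411, 0.3043, 0.8544] → [0.0181, 0.3591, 0.0395, -0.9844, 0.0676, -0.1625]
J6: z=[0.0501, 0.9927, 0.1092] o=[-0.7040, 0.2666, 1.2713] → [-0.0575, 0.0168, -0.1265, 0.0501, 0.9927, 0.1092]
V = J·q̇ = [0.4593, 0.2542, 0.6747, -0.0879, 0.5958, 0.4665]

0.4593 0.2542 0.6747 -0.0879 0.5958 0.4665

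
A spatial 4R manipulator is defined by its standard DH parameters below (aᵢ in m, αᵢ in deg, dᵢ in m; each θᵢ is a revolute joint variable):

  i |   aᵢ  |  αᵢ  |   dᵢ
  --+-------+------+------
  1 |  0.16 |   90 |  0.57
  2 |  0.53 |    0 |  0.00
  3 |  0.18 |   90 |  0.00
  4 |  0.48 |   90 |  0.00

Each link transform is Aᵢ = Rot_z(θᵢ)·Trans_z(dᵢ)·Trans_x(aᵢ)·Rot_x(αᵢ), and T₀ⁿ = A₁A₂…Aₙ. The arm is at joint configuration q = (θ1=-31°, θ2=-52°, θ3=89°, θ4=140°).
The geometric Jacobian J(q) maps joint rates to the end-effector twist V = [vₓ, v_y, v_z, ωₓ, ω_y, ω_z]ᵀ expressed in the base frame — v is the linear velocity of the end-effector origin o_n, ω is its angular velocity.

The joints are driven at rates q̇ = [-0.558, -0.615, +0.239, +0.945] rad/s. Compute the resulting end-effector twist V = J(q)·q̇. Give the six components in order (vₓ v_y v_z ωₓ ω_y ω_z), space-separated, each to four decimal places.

o_n = [0.1294, -0.4377, 0.0394]
J₁: ẑ×o_n = [0.4377, 0.1294, -0.0000], ω = ẑ
J2: z=[-0.5150, -0.8572, 0.0000] o=[0.1371, -0.0824, 0.5700] → [0.4548, -0.2733, 0.1764, -0.5150, -0.8572, 0.0000]
J3: z=[-0.5150, -0.8572, 0.0000] o=[0.4168, -0.2505, 0.1524] → [0.0968, -0.0582, -0.1499, -0.5150, -0.8572, 0.0000]
J4: z=[0.5159, -0.3100, -0.7986] o=[0.5401, -0.3245, 0.2607] → [-0.0218, 0.4421, -0.1857, 0.5159, -0.3100, -0.7986]
V = J·q̇ = [-0.5215, 0.4997, -0.3198, 0.6811, 0.0294, -1.3127]

-0.5215 0.4997 -0.3198 0.6811 0.0294 -1.3127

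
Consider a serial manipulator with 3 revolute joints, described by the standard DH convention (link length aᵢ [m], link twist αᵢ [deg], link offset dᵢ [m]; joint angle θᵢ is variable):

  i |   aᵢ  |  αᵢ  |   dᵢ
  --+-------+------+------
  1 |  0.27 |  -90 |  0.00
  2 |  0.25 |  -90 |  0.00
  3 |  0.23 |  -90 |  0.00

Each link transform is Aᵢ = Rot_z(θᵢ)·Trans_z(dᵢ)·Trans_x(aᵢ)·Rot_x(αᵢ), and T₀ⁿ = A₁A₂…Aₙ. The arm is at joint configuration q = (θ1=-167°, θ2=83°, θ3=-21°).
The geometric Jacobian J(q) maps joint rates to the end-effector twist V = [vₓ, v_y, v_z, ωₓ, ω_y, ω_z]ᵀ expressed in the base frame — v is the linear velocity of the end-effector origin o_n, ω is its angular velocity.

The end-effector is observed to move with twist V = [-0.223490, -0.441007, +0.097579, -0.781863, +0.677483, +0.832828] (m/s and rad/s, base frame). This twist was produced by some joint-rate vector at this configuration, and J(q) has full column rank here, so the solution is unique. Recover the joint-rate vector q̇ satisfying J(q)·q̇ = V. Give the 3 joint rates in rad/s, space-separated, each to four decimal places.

0.7580 -0.8360 -0.6140

o_n = [-0.2997, -0.1538, -0.4613]
J₁: ẑ×o_n = [0.1538, -0.2997, 0.0000], ω = ẑ
J2: z=[0.2250, -0.9744, 0.0000] o=[-0.2631, -0.0607, 0.0000] → [0.4494, 0.1038, -0.0566, 0.2250, -0.9744, 0.0000]
J3: z=[0.9671, 0.2233, -0.1219] o=[-0.2928, -0.0676, -0.2481] → [-0.0581, 0.2070, -0.0818, 0.9671, 0.2233, -0.1219]
q̇ = J⁺·V = [0.7580, -0.8360, -0.6140]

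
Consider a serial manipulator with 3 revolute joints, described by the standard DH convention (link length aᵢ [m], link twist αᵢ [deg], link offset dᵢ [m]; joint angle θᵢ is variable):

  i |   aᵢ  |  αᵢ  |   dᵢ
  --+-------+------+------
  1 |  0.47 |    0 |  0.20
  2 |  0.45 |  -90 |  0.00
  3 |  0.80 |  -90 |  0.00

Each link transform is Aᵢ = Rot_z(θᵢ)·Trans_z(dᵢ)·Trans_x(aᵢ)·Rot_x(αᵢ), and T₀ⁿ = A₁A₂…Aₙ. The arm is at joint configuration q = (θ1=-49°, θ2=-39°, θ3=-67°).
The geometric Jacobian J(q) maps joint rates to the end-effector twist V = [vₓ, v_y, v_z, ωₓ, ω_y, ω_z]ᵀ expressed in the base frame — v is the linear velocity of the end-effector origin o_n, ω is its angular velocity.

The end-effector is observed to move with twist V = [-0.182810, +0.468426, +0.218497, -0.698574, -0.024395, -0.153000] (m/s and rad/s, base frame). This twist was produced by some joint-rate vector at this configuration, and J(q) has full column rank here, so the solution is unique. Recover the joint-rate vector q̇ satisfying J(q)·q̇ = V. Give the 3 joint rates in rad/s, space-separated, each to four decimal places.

o_n = [0.3350, -1.1168, 0.9364]
J₁: ẑ×o_n = [1.1168, 0.3350, -0.0000], ω = ẑ
J2: z=[0.0000, 0.0000, 1.0000] o=[0.3083, -0.3547, 0.2000] → [0.7621, 0.0266, -0.0000, 0.0000, 0.0000, 1.0000]
J3: z=[0.9994, 0.0349, 0.0000] o=[0.3241, -0.8044, 0.2000] → [0.0257, -0.7360, -0.3126, 0.9994, 0.0349, 0.0000]
q̇ = J⁺·V = [-0.1360, -0.0170, -0.6990]

-0.1360 -0.0170 -0.6990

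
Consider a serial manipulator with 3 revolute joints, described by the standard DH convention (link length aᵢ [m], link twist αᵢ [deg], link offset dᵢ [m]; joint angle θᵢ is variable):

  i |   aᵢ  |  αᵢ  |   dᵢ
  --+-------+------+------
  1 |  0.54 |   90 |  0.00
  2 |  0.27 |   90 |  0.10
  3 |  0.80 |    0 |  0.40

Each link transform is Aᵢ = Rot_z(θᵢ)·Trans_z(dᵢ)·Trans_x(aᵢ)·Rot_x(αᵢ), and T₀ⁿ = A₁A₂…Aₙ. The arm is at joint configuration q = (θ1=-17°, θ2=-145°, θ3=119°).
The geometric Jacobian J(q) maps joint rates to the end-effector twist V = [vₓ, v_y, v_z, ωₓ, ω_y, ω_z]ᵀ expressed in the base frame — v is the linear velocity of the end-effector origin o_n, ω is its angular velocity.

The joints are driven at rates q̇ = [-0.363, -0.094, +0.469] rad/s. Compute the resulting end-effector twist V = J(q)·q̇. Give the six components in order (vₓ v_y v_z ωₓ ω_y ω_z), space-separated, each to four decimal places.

o_n = [0.1555, -0.8838, 0.3953]
J₁: ẑ×o_n = [0.8838, 0.1555, -0.0000], ω = ẑ
J2: z=[-0.2924, -0.9563, 0.0000] o=[0.5164, -0.1579, 0.0000] → [-0.3780, 0.1156, -0.1329, -0.2924, -0.9563, 0.0000]
J3: z=[-0.5485, 0.1677, 0.8192] o=[0.2757, -0.1888, -0.1549] → [0.6615, 0.2033, 0.4013, -0.5485, 0.1677, 0.8192]
V = J·q̇ = [0.0250, 0.0280, 0.2007, -0.2298, 0.1685, 0.0212]

0.0250 0.0280 0.2007 -0.2298 0.1685 0.0212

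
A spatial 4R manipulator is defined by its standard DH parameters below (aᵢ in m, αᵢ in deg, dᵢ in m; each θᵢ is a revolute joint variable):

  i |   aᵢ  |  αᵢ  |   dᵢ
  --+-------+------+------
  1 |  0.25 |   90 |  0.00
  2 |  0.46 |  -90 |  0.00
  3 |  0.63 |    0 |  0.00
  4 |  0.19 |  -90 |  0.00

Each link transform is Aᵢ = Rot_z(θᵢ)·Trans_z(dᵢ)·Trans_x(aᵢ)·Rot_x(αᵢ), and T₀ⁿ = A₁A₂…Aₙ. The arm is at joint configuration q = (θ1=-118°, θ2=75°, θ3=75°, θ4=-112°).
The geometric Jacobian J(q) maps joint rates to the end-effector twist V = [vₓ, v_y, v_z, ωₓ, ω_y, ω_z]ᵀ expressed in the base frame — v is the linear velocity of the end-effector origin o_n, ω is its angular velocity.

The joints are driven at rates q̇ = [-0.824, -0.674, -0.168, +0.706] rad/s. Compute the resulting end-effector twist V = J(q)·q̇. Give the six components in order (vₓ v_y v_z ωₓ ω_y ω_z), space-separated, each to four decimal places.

o_n = [0.2248, -0.6298, 0.7484]
J₁: ẑ×o_n = [0.6298, 0.2248, -0.0000], ω = ẑ
J2: z=[-0.8829, 0.4695, 0.0000] o=[-0.1174, -0.2207, 0.0000] → [0.3514, 0.6608, 0.2005, -0.8829, 0.4695, 0.0000]
J3: z=[0.4535, 0.8529, 0.2588] o=[-0.1733, -0.3259, 0.4443] → [0.3380, -0.0349, -0.4773, 0.4535, 0.8529, 0.2588]
J4: z=[0.4535, 0.8529, 0.2588] o=[0.3442, -0.6488, 0.6018] → [0.1201, -0.0974, 0.1104, 0.4535, 0.8529, 0.2588]
V = J·q̇ = [-0.7278, -0.6935, 0.0230, 0.8391, 0.1424, -0.6848]

-0.7278 -0.6935 0.0230 0.8391 0.1424 -0.6848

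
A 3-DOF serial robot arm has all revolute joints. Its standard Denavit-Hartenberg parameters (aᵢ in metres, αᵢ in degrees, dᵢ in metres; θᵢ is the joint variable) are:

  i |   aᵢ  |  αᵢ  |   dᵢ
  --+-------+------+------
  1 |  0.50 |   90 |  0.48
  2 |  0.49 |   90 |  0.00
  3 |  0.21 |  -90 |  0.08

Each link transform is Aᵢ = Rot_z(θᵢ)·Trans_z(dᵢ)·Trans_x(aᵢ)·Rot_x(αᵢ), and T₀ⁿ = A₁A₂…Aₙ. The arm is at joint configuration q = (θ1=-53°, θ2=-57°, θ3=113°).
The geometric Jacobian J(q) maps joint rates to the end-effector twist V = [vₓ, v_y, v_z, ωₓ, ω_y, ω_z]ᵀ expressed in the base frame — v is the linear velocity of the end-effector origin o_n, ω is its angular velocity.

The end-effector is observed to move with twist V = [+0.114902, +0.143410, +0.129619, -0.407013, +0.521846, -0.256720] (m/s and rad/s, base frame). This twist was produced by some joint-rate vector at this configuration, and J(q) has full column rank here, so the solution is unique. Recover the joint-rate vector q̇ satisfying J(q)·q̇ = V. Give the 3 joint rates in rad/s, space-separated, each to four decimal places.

0.1730 0.0110 0.7890

o_n = [0.2399, -0.6395, 0.0943]
J₁: ẑ×o_n = [0.6395, 0.2399, -0.0000], ω = ẑ
J2: z=[-0.7986, -0.6018, 0.0000] o=[0.3009, -0.3993, 0.4800] → [0.2321, -0.3080, 0.1551, -0.7986, -0.6018, 0.0000]
J3: z=[-0.5047, 0.6698, -0.5446] o=[0.4615, -0.6125, 0.0691] → [0.0022, 0.1335, 0.1621, -0.5047, 0.6698, -0.5446]
q̇ = J⁺·V = [0.1730, 0.0110, 0.7890]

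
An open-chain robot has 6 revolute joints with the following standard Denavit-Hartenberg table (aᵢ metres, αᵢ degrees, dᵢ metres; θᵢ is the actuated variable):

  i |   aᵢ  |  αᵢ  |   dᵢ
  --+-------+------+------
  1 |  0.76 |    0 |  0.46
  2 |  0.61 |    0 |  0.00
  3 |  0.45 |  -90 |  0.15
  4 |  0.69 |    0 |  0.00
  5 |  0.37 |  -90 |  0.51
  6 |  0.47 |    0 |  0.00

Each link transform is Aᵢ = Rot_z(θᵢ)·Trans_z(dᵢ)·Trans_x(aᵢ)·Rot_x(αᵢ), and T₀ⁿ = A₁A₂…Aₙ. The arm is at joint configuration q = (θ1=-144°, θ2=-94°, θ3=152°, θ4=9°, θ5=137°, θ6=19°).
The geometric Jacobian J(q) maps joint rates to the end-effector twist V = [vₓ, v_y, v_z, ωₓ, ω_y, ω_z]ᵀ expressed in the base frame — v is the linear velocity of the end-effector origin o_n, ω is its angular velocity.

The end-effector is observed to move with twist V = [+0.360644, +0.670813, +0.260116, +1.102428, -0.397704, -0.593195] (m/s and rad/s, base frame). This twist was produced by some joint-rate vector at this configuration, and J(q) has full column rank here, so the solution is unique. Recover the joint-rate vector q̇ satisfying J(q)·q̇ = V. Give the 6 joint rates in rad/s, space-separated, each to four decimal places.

o_n = [-0.5502, -0.3597, 0.0467]
J₁: ẑ×o_n = [0.3597, -0.5502, 0.0000], ω = ẑ
J2: z=[0.0000, 0.0000, 1.0000] o=[-0.6149, -0.4467, 0.4600] → [-0.0870, 0.0647, 0.0000, 0.0000, 0.0000, 1.0000]
J3: z=[0.0000, 0.0000, 1.0000] o=[-0.9381, 0.0706, 0.4600] → [0.4303, 0.3879, -0.0000, 0.0000, 0.0000, 1.0000]
J4: z=[0.9976, 0.0698, 0.0000] o=[-0.9067, -0.3783, 0.6100] → [-0.0393, 0.5620, -0.0063, 0.9976, 0.0698, 0.0000]
J5: z=[0.9976, 0.0698, 0.0000] o=[-0.8592, -1.0582, 0.5021] → [-0.0318, 0.4543, 0.6752, 0.9976, 0.0698, 0.0000]
J6: z=[-0.0390, 0.5578, 0.8290] o=[-0.3718, -0.7166, 0.2952] → [-0.4345, -0.1575, 0.0856, -0.0390, 0.5578, 0.8290]
q̇ = J⁺·V = [0.0490, 0.0240, 0.0360, 0.5740, 0.4980, -0.8470]

0.0490 0.0240 0.0360 0.5740 0.4980 -0.8470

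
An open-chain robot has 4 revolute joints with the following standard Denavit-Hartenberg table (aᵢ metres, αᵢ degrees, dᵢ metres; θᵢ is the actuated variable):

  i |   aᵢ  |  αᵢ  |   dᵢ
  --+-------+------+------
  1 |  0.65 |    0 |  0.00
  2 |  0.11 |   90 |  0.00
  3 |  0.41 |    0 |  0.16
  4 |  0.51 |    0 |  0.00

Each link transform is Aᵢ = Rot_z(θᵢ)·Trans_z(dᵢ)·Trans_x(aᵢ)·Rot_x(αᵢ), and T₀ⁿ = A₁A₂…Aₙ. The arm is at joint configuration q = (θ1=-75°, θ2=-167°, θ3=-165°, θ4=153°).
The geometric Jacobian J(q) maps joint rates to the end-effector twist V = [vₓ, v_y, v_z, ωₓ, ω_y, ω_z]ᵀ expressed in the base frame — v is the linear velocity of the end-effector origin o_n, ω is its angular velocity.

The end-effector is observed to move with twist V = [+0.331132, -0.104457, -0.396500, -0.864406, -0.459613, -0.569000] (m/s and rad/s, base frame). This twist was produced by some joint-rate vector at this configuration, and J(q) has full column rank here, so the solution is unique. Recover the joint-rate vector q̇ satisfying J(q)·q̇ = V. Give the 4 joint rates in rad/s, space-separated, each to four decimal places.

o_n = [0.2096, -0.3648, -0.2122]
J₁: ẑ×o_n = [0.3648, 0.2096, -0.0000], ω = ẑ
J2: z=[0.0000, 0.0000, 1.0000] o=[0.1682, -0.6279, 0.0000] → [-0.2630, 0.0414, 0.0000, 0.0000, 0.0000, 1.0000]
J3: z=[0.8829, 0.4695, 0.0000] o=[0.1166, -0.5307, 0.0000] → [-0.0996, 0.1873, 0.1028, 0.8829, 0.4695, 0.0000]
J4: z=[0.8829, 0.4695, 0.0000] o=[0.4438, -0.8053, -0.1061] → [-0.0498, 0.0936, 0.4989, 0.8829, 0.4695, 0.0000]
q̇ = J⁺·V = [0.1930, -0.7620, -0.2320, -0.7470]

0.1930 -0.7620 -0.2320 -0.7470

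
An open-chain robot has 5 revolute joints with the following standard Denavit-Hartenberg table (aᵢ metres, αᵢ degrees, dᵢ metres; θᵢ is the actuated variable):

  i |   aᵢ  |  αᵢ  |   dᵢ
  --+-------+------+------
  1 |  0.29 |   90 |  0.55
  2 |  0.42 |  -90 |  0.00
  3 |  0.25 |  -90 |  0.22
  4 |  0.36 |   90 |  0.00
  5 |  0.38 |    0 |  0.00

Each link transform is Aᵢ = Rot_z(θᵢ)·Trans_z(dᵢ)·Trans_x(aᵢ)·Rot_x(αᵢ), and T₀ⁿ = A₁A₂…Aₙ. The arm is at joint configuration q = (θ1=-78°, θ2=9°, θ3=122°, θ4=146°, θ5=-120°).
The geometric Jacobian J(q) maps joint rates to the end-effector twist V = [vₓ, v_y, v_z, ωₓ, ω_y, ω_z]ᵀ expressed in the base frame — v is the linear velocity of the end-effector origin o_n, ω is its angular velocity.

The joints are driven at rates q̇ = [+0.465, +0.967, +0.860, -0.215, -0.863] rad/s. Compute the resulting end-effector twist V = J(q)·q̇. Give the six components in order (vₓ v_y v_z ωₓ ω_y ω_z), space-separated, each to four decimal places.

0.5460 0.9937 0.6417 -1.1960 -0.4446 2.0896

o_n = [0.4490, -0.8286, 0.7737]
J₁: ẑ×o_n = [0.8286, 0.4490, -0.0000], ω = ẑ
J2: z=[-0.9781, -0.2079, 0.0000] o=[0.0603, -0.2837, 0.5500] → [-0.0465, 0.2188, 0.6138, -0.9781, -0.2079, 0.0000]
J3: z=[-0.0325, 0.1530, 0.9877] o=[0.1465, -0.6894, 0.6157] → [0.1616, 0.3038, -0.0417, -0.0325, 0.1530, 0.9877]
J4: z=[-0.6925, 0.7091, -0.1327] o=[0.3196, -0.4837, 0.8123] → [-0.0731, -0.0439, 0.1471, -0.6925, 0.7091, -0.1327]
J5: z=[0.4300, 0.2580, -0.8652] o=[0.1110, -0.7199, 0.6382] → [-0.0591, -0.3507, -0.1339, 0.4300, 0.2580, -0.8652]
V = J·q̇ = [0.5460, 0.9937, 0.6417, -1.1960, -0.4446, 2.0896]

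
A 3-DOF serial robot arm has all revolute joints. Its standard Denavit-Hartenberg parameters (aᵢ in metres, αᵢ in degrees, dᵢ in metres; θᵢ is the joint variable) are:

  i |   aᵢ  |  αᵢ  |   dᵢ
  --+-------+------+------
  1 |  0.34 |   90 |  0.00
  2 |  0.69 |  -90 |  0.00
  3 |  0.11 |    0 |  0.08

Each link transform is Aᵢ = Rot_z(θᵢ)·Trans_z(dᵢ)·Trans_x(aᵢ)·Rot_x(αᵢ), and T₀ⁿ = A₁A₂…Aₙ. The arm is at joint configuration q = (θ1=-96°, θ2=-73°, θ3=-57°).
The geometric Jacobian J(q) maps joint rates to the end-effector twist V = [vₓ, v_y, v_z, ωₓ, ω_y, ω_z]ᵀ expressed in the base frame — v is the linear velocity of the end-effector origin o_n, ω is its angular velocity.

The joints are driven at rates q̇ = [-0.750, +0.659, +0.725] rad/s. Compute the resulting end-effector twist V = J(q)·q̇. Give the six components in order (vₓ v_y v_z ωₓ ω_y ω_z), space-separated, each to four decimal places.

o_n = [-0.1582, -0.6226, -0.6938]
J₁: ẑ×o_n = [0.6226, -0.1582, 0.0000], ω = ẑ
J2: z=[-0.9945, 0.1045, 0.0000] o=[-0.0355, -0.3381, 0.0000] → [-0.0725, -0.6900, 0.2958, -0.9945, 0.1045, 0.0000]
J3: z=[-0.1000, -0.9511, 0.2924] o=[-0.0566, -0.5388, -0.6599] → [0.0568, -0.0331, -0.0882, -0.1000, -0.9511, 0.2924]
V = J·q̇ = [-0.4736, -0.3600, 0.1309, -0.7279, -0.6206, -0.5380]

-0.4736 -0.3600 0.1309 -0.7279 -0.6206 -0.5380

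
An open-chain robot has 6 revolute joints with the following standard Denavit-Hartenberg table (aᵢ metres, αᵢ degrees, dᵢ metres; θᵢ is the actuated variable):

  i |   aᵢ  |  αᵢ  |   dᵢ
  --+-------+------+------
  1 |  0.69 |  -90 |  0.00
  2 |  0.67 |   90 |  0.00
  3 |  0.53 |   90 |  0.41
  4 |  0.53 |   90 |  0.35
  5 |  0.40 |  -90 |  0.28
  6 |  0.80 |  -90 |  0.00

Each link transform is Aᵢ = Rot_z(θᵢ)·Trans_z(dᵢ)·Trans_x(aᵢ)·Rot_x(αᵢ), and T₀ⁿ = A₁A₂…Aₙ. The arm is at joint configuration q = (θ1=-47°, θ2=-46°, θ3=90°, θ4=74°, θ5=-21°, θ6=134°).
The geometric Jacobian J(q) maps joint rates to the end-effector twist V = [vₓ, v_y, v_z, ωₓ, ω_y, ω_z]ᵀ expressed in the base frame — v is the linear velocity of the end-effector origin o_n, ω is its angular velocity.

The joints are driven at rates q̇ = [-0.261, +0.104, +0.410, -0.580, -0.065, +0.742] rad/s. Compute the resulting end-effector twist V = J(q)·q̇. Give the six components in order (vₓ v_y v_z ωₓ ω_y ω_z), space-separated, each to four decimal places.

o_n = [0.8152, -0.3581, 1.3721]
J₁: ẑ×o_n = [0.3581, 0.8152, -0.0000], ω = ẑ
J2: z=[0.7314, 0.6820, 0.0000] o=[0.4706, -0.5046, 0.0000] → [0.9358, -1.0035, -0.1279, 0.7314, 0.6820, 0.0000]
J3: z=[-0.4906, 0.5261, 0.6947] o=[0.7880, -0.8450, 0.4820] → [0.1300, 0.4556, -0.2532, -0.4906, 0.5261, 0.6947]
J4: z=[0.4738, -0.5080, 0.7193] o=[0.9745, -0.2679, 0.7668] → [-0.2426, -0.4013, -0.1237, 0.4738, -0.5080, 0.7193]
J5: z=[0.8382, 0.5106, -0.1915] o=[0.9972, -0.0780, 1.3724] → [-0.0538, 0.0351, -0.1418, 0.8382, 0.5106, -0.1915]
J6: z=[0.3455, -0.2257, 0.9109] o=[1.0632, 0.3968, 1.4651] → [0.7086, -0.1937, -0.3168, 0.3455, -0.2257, 0.9109]
V = J·q̇ = [0.7272, -0.0436, -0.2712, -0.1980, 0.3806, 0.2949]

0.7272 -0.0436 -0.2712 -0.1980 0.3806 0.2949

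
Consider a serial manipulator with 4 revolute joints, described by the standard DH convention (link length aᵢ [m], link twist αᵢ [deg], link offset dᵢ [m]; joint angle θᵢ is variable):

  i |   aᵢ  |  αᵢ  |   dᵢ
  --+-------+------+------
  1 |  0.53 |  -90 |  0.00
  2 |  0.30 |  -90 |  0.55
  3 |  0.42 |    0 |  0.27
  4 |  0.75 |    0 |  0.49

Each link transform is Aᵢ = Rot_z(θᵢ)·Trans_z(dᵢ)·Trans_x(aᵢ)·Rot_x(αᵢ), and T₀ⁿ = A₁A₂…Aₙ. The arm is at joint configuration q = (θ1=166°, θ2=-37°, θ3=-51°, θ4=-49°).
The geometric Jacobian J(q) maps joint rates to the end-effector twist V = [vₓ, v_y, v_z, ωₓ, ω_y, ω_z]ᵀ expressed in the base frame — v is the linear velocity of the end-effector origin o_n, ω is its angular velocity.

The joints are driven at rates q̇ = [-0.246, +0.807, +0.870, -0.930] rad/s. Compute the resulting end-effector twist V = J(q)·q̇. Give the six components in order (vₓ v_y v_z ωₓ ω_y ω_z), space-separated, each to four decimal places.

o_n = [-1.6851, -1.2443, -0.3457]
J₁: ẑ×o_n = [1.2443, -1.6851, 0.0000], ω = ẑ
J2: z=[-0.2419, -0.9703, 0.0000] o=[-0.5143, 0.1282, 0.0000] → [0.3355, -0.0836, -0.8040, -0.2419, -0.9703, 0.0000]
J3: z=[-0.5839, 0.1456, -0.7986] o=[-0.8798, -0.3475, 0.1805] → [-0.7929, 0.3359, 0.6409, -0.5839, 0.1456, -0.7986]
J4: z=[-0.5839, 0.1456, -0.7986] o=[-1.3212, -0.5738, 0.1240] → [-0.6039, 0.0163, 0.4445, -0.5839, 0.1456, -0.7986]
V = J·q̇ = [-0.1636, 0.6241, -0.5046, -0.1602, -0.7918, -0.1981]

-0.1636 0.6241 -0.5046 -0.1602 -0.7918 -0.1981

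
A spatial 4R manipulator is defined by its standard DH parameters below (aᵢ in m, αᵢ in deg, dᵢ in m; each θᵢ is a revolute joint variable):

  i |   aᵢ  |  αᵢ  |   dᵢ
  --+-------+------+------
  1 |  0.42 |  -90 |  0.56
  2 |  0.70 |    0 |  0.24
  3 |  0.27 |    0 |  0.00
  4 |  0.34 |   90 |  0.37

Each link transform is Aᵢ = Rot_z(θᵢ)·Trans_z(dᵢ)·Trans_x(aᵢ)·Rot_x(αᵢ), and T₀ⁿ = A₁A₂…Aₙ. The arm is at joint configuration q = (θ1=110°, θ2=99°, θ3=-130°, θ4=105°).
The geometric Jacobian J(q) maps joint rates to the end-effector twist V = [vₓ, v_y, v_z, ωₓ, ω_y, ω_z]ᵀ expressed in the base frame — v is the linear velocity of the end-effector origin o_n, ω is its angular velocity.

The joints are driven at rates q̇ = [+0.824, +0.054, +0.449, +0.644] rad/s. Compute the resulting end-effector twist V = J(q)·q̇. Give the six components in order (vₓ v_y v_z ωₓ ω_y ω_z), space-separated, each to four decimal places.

o_n = [-0.7906, 0.3887, -0.3192]
J₁: ẑ×o_n = [-0.3887, -0.7906, 0.0000], ω = ẑ
J2: z=[-0.9397, -0.3420, 0.0000] o=[-0.1436, 0.3947, 0.5600] → [0.3007, -0.8261, -0.2156, -0.9397, -0.3420, 0.0000]
J3: z=[-0.9397, -0.3420, 0.0000] o=[-0.3317, 0.2097, -0.1314] → [0.0642, -0.1764, -0.3252, -0.9397, -0.3420, 0.0000]
J4: z=[-0.9397, -0.3420, 0.0000] o=[-0.4109, 0.4272, 0.0077] → [0.1118, -0.3071, -0.0937, -0.9397, -0.3420, 0.0000]
V = J·q̇ = [-0.2032, -0.9731, -0.2180, -1.0778, -0.3923, 0.8240]

-0.2032 -0.9731 -0.2180 -1.0778 -0.3923 0.8240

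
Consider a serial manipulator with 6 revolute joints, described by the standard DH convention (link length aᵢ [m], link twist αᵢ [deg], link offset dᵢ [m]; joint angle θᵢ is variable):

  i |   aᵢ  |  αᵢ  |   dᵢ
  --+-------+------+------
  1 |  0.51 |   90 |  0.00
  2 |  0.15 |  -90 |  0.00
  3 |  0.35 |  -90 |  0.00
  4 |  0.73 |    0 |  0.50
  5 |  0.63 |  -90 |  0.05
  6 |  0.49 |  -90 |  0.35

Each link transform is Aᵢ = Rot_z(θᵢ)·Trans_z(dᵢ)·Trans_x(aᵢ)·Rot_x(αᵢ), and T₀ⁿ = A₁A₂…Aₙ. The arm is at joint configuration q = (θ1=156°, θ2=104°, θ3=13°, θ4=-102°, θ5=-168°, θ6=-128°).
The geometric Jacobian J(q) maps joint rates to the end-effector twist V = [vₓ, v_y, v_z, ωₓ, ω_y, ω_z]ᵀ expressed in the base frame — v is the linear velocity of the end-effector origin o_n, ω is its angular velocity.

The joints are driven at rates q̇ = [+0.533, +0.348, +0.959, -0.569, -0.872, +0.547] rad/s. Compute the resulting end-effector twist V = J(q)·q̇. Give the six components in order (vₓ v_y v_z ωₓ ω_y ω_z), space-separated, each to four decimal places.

-0.5292 0.3109 -0.7085 1.5666 1.3551 0.0984

o_n = [-0.5272, -0.7264, -0.2956]
J₁: ẑ×o_n = [0.7264, -0.5272, 0.0000], ω = ẑ
J2: z=[0.4067, 0.9135, 0.0000] o=[-0.4659, 0.2074, 0.0000] → [-0.2700, 0.1202, -0.3238, 0.4067, 0.9135, 0.0000]
J3: z=[0.8864, -0.3947, -0.2419] o=[-0.4328, 0.1927, 0.1455] → [-0.0482, 0.4139, -0.8519, 0.8864, -0.3947, -0.2419]
J4: z=[-0.4460, -0.8680, -0.2183] o=[-0.3894, 0.0872, 0.4764] → [0.4925, -0.3143, 0.2433, -0.4460, -0.8680, -0.2183]
J5: z=[-0.4460, -0.8680, -0.2183] o=[0.0017, -0.5829, 0.0511] → [0.2696, -0.0392, -0.3951, -0.4460, -0.8680, -0.2183]
J6: z=[-0.1238, 0.3014, -0.9454] o=[-0.5790, -0.3776, 0.1926] → [-0.4768, -0.1095, 0.0276, -0.1238, 0.3014, -0.9454]
V = J·q̇ = [-0.5292, 0.3109, -0.7085, 1.5666, 1.3551, 0.0984]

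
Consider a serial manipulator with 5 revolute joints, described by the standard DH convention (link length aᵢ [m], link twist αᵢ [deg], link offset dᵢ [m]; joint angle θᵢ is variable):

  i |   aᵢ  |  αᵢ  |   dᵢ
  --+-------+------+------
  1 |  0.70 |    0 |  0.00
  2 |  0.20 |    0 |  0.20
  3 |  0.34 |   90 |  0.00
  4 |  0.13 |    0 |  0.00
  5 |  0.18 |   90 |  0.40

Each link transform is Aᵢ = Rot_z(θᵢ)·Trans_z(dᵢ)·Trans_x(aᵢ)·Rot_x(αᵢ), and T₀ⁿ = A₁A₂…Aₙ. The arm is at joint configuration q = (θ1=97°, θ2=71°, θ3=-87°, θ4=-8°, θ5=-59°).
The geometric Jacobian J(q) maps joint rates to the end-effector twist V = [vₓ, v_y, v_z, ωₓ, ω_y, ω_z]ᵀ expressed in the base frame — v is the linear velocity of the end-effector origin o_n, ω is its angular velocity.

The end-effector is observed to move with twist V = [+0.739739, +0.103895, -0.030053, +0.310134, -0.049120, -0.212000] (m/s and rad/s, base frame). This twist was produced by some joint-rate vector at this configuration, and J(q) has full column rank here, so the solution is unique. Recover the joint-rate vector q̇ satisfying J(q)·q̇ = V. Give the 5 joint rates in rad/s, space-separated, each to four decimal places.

o_n = [0.1985, 1.2062, 0.0162]
J₁: ẑ×o_n = [-1.2062, 0.1985, 0.0000], ω = ẑ
J2: z=[0.0000, 0.0000, 1.0000] o=[-0.0853, 0.6948, 0.0000] → [-0.5114, 0.2838, 0.0000, 0.0000, 0.0000, 1.0000]
J3: z=[0.0000, 0.0000, 1.0000] o=[-0.2809, 0.7364, 0.2000] → [-0.4699, 0.4794, 0.0000, 0.0000, 0.0000, 1.0000]
J4: z=[0.9877, -0.1564, 0.0000] o=[-0.2278, 1.0722, 0.2000] → [0.0288, 0.1815, 0.1991, 0.9877, -0.1564, 0.0000]
J5: z=[0.9877, -0.1564, 0.0000] o=[-0.2076, 1.1993, 0.1819] → [0.0259, 0.1637, 0.0703, 0.9877, -0.1564, 0.0000]
q̇ = J⁺·V = [-0.8850, 0.4460, 0.2270, -0.4050, 0.7190]

-0.8850 0.4460 0.2270 -0.4050 0.7190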